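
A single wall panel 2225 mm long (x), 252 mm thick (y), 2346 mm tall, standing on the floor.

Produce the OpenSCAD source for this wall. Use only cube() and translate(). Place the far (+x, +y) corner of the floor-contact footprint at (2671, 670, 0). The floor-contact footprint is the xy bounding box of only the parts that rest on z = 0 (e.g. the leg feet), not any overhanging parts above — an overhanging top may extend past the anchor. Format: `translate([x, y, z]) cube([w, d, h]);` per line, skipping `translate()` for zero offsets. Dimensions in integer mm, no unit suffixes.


translate([446, 418, 0]) cube([2225, 252, 2346]);


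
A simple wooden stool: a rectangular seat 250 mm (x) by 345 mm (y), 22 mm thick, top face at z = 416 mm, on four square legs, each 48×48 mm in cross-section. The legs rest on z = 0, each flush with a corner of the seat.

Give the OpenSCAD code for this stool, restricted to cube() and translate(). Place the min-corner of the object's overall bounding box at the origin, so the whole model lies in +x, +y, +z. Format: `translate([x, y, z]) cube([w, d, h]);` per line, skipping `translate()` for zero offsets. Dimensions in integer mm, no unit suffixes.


// leg_h = 416 - 22 = 394
translate([0, 0, 394]) cube([250, 345, 22]);
cube([48, 48, 394]);
translate([202, 0, 0]) cube([48, 48, 394]);
translate([0, 297, 0]) cube([48, 48, 394]);
translate([202, 297, 0]) cube([48, 48, 394]);


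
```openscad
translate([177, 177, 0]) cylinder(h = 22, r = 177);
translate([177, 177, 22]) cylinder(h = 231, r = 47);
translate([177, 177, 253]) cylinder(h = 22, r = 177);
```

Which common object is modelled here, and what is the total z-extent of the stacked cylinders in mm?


A spool. The overall height is 275 mm.

Three coaxial cylinders, large–small–large — a spool. Two 22 mm flanges and a 231 mm core give 22 + 231 + 22 = 275 mm.


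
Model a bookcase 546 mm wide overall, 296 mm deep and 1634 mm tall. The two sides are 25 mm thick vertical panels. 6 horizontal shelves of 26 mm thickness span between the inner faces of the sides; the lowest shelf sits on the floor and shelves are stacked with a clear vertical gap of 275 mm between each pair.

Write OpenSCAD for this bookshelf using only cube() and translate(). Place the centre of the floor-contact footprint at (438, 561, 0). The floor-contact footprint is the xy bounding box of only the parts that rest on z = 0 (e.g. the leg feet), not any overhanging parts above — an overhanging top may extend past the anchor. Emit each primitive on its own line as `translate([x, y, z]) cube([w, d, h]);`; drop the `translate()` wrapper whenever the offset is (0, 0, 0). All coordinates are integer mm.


translate([165, 413, 0]) cube([25, 296, 1634]);
translate([686, 413, 0]) cube([25, 296, 1634]);
translate([190, 413, 0]) cube([496, 296, 26]);
translate([190, 413, 301]) cube([496, 296, 26]);
translate([190, 413, 602]) cube([496, 296, 26]);
translate([190, 413, 903]) cube([496, 296, 26]);
translate([190, 413, 1204]) cube([496, 296, 26]);
translate([190, 413, 1505]) cube([496, 296, 26]);


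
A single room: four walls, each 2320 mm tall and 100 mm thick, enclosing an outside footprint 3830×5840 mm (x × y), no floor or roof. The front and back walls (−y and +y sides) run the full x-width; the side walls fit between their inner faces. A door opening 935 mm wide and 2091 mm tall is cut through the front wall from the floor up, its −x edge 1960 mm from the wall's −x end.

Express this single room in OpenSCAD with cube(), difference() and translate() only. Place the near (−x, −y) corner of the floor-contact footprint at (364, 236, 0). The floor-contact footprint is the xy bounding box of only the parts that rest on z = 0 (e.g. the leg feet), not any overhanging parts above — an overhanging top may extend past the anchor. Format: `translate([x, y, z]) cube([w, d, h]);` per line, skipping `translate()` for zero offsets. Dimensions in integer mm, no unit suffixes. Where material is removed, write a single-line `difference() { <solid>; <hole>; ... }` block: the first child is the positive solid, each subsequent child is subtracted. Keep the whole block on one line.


difference() { translate([364, 236, 0]) cube([3830, 100, 2320]); translate([2324, 236, 0]) cube([935, 100, 2091]); }
translate([364, 5976, 0]) cube([3830, 100, 2320]);
translate([364, 336, 0]) cube([100, 5640, 2320]);
translate([4094, 336, 0]) cube([100, 5640, 2320]);


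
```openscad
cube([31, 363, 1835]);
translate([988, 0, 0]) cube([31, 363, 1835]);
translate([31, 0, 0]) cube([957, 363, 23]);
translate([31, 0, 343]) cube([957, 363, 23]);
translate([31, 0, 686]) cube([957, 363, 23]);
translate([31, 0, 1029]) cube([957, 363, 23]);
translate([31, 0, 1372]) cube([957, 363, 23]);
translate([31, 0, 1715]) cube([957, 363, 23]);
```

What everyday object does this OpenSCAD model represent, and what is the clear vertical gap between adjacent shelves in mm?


A bookshelf. The clear shelf gap is 320 mm.

Two tall side panels with 6 horizontal boards between them — a bookshelf. The first two shelf undersides are at z = 0 and z = 343; with shelf thickness 23, the clear gap is 343 − 0 − 23 = 320 mm.


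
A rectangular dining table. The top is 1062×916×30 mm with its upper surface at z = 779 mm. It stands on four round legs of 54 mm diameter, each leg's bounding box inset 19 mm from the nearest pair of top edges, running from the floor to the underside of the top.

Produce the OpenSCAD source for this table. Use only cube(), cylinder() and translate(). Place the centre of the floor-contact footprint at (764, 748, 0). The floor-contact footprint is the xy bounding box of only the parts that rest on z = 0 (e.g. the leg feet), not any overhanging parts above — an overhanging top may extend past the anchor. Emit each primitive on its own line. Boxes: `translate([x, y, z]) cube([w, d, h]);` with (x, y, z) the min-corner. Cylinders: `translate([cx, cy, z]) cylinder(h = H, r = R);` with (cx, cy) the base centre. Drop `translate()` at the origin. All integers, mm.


translate([233, 290, 749]) cube([1062, 916, 30]);
translate([279, 336, 0]) cylinder(h = 749, r = 27);
translate([1249, 336, 0]) cylinder(h = 749, r = 27);
translate([279, 1160, 0]) cylinder(h = 749, r = 27);
translate([1249, 1160, 0]) cylinder(h = 749, r = 27);


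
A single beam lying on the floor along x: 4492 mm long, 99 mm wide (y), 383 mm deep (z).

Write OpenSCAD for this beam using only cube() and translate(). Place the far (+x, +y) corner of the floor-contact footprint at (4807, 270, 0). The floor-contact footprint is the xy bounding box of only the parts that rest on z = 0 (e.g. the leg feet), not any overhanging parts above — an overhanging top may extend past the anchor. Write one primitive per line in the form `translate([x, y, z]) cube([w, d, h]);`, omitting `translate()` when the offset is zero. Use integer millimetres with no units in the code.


translate([315, 171, 0]) cube([4492, 99, 383]);


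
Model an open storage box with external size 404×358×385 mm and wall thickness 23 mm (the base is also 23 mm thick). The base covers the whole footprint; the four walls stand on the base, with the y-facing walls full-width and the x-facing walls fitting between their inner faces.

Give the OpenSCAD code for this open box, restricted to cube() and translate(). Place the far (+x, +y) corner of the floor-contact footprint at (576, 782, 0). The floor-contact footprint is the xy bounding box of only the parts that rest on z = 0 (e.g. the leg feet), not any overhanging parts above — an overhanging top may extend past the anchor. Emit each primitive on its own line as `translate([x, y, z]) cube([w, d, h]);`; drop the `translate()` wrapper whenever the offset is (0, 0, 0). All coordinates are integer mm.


translate([172, 424, 0]) cube([404, 358, 23]);
translate([172, 424, 23]) cube([404, 23, 362]);
translate([172, 759, 23]) cube([404, 23, 362]);
translate([172, 447, 23]) cube([23, 312, 362]);
translate([553, 447, 23]) cube([23, 312, 362]);


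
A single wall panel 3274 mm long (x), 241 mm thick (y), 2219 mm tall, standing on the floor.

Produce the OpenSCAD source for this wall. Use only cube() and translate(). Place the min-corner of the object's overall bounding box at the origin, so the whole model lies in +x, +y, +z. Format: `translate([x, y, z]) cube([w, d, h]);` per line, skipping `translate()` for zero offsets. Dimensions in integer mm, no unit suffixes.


cube([3274, 241, 2219]);


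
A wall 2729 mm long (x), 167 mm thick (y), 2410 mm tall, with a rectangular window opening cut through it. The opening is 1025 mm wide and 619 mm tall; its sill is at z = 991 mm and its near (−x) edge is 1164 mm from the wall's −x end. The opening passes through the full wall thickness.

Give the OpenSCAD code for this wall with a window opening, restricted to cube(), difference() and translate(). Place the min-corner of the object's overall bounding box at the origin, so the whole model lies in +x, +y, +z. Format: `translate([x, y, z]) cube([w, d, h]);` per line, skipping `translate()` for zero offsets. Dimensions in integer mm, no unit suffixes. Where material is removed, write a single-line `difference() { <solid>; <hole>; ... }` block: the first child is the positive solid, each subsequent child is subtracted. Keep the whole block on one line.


difference() { cube([2729, 167, 2410]); translate([1164, 0, 991]) cube([1025, 167, 619]); }


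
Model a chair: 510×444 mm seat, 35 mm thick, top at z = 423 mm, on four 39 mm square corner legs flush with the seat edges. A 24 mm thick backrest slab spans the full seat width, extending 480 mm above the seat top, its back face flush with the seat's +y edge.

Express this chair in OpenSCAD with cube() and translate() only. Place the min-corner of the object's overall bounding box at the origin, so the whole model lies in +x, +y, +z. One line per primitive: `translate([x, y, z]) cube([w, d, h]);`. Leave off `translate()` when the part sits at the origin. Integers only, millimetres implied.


translate([0, 0, 388]) cube([510, 444, 35]);
cube([39, 39, 388]);
translate([471, 0, 0]) cube([39, 39, 388]);
translate([0, 405, 0]) cube([39, 39, 388]);
translate([471, 405, 0]) cube([39, 39, 388]);
translate([0, 420, 423]) cube([510, 24, 480]);


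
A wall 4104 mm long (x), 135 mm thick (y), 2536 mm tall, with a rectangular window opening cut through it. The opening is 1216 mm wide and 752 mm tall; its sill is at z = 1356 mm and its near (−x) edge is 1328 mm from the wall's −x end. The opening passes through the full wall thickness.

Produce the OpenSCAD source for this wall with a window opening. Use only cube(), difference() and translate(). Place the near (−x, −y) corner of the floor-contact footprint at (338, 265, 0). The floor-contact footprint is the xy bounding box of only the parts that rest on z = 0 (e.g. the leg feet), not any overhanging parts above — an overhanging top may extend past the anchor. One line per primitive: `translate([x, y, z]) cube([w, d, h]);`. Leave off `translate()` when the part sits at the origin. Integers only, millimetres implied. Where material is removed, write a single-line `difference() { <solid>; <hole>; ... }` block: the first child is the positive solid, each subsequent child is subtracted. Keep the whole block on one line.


difference() { translate([338, 265, 0]) cube([4104, 135, 2536]); translate([1666, 265, 1356]) cube([1216, 135, 752]); }


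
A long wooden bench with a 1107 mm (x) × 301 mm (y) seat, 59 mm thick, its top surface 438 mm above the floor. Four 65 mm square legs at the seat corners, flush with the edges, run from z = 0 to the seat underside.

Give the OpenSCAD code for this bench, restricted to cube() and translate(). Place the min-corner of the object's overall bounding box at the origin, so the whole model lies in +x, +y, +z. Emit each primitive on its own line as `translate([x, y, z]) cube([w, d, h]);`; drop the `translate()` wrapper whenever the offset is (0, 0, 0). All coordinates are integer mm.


// leg_h = 438 − 59 = 379
translate([0, 0, 379]) cube([1107, 301, 59]);
cube([65, 65, 379]);
translate([0, 236, 0]) cube([65, 65, 379]);
translate([1042, 0, 0]) cube([65, 65, 379]);
translate([1042, 236, 0]) cube([65, 65, 379]);


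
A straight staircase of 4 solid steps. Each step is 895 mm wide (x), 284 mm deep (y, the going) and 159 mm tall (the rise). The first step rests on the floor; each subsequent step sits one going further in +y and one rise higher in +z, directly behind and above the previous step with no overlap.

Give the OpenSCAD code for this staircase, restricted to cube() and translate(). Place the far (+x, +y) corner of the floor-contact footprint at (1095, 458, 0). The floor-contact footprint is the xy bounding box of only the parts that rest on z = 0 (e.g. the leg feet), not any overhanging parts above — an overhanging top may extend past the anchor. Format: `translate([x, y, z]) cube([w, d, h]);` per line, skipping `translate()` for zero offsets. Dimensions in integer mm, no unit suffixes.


translate([200, 174, 0]) cube([895, 284, 159]);
translate([200, 458, 159]) cube([895, 284, 159]);
translate([200, 742, 318]) cube([895, 284, 159]);
translate([200, 1026, 477]) cube([895, 284, 159]);


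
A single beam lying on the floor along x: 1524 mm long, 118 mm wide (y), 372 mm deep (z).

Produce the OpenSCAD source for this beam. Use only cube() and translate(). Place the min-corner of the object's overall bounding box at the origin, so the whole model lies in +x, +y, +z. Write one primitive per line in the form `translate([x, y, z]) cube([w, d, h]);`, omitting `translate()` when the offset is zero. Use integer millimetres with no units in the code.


cube([1524, 118, 372]);


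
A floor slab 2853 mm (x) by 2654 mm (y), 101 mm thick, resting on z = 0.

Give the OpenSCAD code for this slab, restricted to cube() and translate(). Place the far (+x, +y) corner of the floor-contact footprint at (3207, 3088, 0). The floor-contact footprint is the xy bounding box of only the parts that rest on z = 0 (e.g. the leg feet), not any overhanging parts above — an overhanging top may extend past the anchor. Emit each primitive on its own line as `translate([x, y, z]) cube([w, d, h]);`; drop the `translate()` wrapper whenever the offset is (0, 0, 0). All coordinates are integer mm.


translate([354, 434, 0]) cube([2853, 2654, 101]);


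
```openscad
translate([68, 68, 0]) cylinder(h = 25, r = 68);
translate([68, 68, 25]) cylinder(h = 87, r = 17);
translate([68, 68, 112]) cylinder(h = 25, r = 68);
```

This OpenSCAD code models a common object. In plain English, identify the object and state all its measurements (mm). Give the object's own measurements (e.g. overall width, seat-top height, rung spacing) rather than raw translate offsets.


A spool: two coaxial disc flanges of radius 68 mm and thickness 25 mm, joined by a core cylinder of radius 17 mm and height 87 mm. The lower flange rests on z = 0 and the three cylinders share a vertical axis.


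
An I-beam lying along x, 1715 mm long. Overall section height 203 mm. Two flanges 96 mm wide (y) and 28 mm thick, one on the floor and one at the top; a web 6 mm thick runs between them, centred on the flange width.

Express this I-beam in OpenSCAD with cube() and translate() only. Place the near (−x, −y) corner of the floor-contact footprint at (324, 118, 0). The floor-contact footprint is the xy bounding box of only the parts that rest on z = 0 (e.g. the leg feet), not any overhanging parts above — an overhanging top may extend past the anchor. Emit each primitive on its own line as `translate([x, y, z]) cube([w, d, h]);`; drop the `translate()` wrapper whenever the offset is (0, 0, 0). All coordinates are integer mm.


translate([324, 118, 0]) cube([1715, 96, 28]);
translate([324, 163, 28]) cube([1715, 6, 147]);
translate([324, 118, 175]) cube([1715, 96, 28]);


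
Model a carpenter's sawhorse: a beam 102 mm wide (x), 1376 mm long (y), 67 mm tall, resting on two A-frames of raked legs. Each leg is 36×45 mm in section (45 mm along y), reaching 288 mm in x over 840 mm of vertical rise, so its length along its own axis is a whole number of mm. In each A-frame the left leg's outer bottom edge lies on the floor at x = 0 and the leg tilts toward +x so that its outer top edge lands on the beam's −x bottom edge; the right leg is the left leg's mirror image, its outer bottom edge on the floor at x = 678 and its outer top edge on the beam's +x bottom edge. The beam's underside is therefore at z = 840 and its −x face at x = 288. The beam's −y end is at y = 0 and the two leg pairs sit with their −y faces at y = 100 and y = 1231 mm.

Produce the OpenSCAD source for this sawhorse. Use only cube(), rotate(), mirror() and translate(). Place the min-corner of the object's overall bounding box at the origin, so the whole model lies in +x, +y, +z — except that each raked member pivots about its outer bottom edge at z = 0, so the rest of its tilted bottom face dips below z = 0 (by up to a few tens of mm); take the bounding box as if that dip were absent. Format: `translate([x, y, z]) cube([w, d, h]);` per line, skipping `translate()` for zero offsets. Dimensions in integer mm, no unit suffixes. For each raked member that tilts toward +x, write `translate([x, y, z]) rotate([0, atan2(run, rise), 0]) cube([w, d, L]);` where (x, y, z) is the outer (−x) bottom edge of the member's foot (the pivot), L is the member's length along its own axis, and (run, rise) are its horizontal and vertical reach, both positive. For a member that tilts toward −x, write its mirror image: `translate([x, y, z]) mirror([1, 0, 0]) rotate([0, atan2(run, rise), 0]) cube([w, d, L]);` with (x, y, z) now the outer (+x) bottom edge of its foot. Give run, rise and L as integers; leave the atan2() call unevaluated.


// leg length = √(288² + 840²) = 888
// right-leg outer foot x = 2·288 + 102 = 678
// beam min-corner = (288, 0, 840)
translate([288, 0, 840]) cube([102, 1376, 67]);
translate([0, 100, 0]) rotate([0, atan2(288, 840), 0]) cube([36, 45, 888]);
translate([678, 100, 0]) mirror([1, 0, 0]) rotate([0, atan2(288, 840), 0]) cube([36, 45, 888]);
translate([0, 1231, 0]) rotate([0, atan2(288, 840), 0]) cube([36, 45, 888]);
translate([678, 1231, 0]) mirror([1, 0, 0]) rotate([0, atan2(288, 840), 0]) cube([36, 45, 888]);


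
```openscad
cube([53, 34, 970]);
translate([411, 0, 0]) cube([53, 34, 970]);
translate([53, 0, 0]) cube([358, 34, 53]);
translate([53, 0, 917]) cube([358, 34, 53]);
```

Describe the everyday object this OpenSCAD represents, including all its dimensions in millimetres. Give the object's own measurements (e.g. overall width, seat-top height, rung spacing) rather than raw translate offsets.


A rectangular picture frame lying in the x–z plane (depth along y). The opening is 358 mm wide (x) by 864 mm tall (z), surrounded by a border 53 mm wide on all four sides. The frame is 34 mm deep and is made of two full-height vertical stiles with two horizontal rails fitted between them.


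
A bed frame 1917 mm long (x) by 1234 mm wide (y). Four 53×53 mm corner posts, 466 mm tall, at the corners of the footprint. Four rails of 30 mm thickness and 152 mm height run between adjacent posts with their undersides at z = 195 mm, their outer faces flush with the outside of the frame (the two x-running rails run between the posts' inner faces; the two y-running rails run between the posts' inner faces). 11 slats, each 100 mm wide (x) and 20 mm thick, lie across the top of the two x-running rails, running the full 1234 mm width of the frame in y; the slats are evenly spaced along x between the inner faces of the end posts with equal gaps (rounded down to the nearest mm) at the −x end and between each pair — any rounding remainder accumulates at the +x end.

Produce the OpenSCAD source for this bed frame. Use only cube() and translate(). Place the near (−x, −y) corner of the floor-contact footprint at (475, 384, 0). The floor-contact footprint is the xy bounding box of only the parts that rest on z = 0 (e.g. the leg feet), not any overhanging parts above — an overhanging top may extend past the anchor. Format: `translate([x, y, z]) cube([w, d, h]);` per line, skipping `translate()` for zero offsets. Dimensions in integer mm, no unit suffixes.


// slat z = rail_z + rail_h = 195 + 152 = 347
// slat gap = ⌊(1811 − 11·100) / 12⌋ = 59
translate([475, 384, 0]) cube([53, 53, 466]);
translate([475, 1565, 0]) cube([53, 53, 466]);
translate([2339, 384, 0]) cube([53, 53, 466]);
translate([2339, 1565, 0]) cube([53, 53, 466]);
translate([528, 384, 195]) cube([1811, 30, 152]);
translate([528, 1588, 195]) cube([1811, 30, 152]);
translate([475, 437, 195]) cube([30, 1128, 152]);
translate([2362, 437, 195]) cube([30, 1128, 152]);
translate([587, 384, 347]) cube([100, 1234, 20]);
translate([746, 384, 347]) cube([100, 1234, 20]);
translate([905, 384, 347]) cube([100, 1234, 20]);
translate([1064, 384, 347]) cube([100, 1234, 20]);
translate([1223, 384, 347]) cube([100, 1234, 20]);
translate([1382, 384, 347]) cube([100, 1234, 20]);
translate([1541, 384, 347]) cube([100, 1234, 20]);
translate([1700, 384, 347]) cube([100, 1234, 20]);
translate([1859, 384, 347]) cube([100, 1234, 20]);
translate([2018, 384, 347]) cube([100, 1234, 20]);
translate([2177, 384, 347]) cube([100, 1234, 20]);


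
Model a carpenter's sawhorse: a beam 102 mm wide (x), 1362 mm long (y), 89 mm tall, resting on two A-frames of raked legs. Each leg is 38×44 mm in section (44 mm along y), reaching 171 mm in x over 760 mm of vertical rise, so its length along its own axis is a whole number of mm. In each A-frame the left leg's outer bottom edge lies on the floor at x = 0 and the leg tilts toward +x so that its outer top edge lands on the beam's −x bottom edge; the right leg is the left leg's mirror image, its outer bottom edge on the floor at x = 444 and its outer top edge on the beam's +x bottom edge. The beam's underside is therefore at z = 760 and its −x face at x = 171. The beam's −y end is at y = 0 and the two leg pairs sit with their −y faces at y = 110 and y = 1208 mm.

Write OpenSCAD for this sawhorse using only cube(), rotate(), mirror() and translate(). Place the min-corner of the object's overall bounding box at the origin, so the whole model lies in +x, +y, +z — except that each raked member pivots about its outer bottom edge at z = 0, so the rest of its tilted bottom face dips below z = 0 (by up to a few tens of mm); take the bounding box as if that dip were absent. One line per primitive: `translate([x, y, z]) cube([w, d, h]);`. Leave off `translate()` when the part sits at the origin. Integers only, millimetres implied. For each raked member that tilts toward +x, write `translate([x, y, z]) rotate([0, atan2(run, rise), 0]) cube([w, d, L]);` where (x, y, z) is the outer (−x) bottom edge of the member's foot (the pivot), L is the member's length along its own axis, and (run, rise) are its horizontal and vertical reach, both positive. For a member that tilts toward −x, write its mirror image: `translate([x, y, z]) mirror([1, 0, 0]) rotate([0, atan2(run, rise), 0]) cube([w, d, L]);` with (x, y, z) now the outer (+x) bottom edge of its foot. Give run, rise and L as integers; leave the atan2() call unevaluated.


translate([171, 0, 760]) cube([102, 1362, 89]);
translate([0, 110, 0]) rotate([0, atan2(171, 760), 0]) cube([38, 44, 779]);
translate([444, 110, 0]) mirror([1, 0, 0]) rotate([0, atan2(171, 760), 0]) cube([38, 44, 779]);
translate([0, 1208, 0]) rotate([0, atan2(171, 760), 0]) cube([38, 44, 779]);
translate([444, 1208, 0]) mirror([1, 0, 0]) rotate([0, atan2(171, 760), 0]) cube([38, 44, 779]);


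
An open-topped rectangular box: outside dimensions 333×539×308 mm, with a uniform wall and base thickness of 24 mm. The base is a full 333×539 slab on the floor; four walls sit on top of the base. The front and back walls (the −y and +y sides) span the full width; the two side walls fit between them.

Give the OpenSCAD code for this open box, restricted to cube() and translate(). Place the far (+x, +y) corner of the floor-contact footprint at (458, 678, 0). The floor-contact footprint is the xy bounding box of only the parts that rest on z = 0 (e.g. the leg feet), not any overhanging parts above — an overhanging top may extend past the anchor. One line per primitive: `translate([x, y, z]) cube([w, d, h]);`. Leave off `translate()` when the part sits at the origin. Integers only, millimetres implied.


translate([125, 139, 0]) cube([333, 539, 24]);
translate([125, 139, 24]) cube([333, 24, 284]);
translate([125, 654, 24]) cube([333, 24, 284]);
translate([125, 163, 24]) cube([24, 491, 284]);
translate([434, 163, 24]) cube([24, 491, 284]);


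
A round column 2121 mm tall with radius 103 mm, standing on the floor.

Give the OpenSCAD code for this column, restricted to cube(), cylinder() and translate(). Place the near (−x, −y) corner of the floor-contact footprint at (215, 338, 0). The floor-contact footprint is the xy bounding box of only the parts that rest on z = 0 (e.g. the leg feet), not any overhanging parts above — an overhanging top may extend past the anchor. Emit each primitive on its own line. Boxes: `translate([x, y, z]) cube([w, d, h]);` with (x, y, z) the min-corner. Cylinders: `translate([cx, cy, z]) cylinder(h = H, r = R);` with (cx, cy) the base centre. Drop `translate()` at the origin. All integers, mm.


translate([318, 441, 0]) cylinder(h = 2121, r = 103);


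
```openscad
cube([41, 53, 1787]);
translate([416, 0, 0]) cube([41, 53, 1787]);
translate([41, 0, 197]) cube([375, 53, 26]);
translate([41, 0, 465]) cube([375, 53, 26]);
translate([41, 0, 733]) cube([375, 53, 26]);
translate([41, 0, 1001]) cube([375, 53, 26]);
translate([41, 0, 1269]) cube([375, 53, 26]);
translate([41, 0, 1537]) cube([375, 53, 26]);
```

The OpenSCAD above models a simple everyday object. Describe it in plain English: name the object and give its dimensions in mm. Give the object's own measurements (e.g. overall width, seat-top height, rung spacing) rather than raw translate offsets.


A straight ladder. Two 41×53 mm vertical rails, 1787 mm tall, stand 457 mm apart (outside-to-outside) with their front faces coplanar on the −y side. 6 rungs, each 53 mm deep and 26 mm tall, span between the inner faces of the rails, front faces flush with the rails. The lowest rung's underside is at z = 197 mm and rungs are spaced 268 mm apart (underside to underside).


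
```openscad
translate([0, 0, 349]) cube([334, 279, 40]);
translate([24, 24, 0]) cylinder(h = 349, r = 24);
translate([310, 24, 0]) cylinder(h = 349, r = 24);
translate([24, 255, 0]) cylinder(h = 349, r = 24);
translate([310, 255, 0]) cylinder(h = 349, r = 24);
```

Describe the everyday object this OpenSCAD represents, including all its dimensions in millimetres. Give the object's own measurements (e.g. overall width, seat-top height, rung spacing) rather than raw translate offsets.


A simple wooden stool: a rectangular seat 334 mm (x) by 279 mm (y), 40 mm thick, top face at z = 389 mm, on four round legs, each 48 mm in diameter. The legs rest on z = 0, each leg's axis is inset half a diameter from the nearest pair of seat edges (so the leg's bounding box is flush with the corner).


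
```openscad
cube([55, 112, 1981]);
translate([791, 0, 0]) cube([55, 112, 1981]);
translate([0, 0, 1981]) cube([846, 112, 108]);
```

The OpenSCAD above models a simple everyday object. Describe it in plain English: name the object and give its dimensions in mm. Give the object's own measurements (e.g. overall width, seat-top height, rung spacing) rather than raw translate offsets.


A door frame. The clear opening is 736 mm wide and 1981 mm high. Two 55 mm wide jambs, 112 mm deep, stand either side of the opening from the floor to the top of the opening. A 108 mm thick head sits across the top of both jambs, spanning the full outside width of the frame.


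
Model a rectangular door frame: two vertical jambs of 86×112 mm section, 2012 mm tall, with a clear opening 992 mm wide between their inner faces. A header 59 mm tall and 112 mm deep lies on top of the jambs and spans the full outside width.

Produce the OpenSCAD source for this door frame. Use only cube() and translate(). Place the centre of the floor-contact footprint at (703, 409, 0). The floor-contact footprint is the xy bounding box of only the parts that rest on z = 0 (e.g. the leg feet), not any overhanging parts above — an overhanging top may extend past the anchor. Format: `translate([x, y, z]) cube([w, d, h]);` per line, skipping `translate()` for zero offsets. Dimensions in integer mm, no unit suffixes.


translate([121, 353, 0]) cube([86, 112, 2012]);
translate([1199, 353, 0]) cube([86, 112, 2012]);
translate([121, 353, 2012]) cube([1164, 112, 59]);


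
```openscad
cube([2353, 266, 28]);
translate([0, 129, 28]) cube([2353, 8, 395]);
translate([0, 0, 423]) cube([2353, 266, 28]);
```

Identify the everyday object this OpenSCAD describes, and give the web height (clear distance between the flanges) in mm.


An I-beam. The web height is 395 mm.

Two wide flanges with a thin centred web — an I-beam. Overall 451 mm minus two 28 mm flanges gives a web of 451 − 2·28 = 395 mm.


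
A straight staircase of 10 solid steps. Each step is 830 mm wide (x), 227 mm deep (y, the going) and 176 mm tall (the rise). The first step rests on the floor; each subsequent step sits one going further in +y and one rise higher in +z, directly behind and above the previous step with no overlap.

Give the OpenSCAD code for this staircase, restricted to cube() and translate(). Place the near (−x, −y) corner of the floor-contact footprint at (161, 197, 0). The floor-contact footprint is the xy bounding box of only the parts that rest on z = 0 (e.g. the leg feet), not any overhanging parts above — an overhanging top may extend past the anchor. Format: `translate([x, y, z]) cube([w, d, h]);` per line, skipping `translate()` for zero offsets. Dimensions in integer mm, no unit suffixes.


translate([161, 197, 0]) cube([830, 227, 176]);
translate([161, 424, 176]) cube([830, 227, 176]);
translate([161, 651, 352]) cube([830, 227, 176]);
translate([161, 878, 528]) cube([830, 227, 176]);
translate([161, 1105, 704]) cube([830, 227, 176]);
translate([161, 1332, 880]) cube([830, 227, 176]);
translate([161, 1559, 1056]) cube([830, 227, 176]);
translate([161, 1786, 1232]) cube([830, 227, 176]);
translate([161, 2013, 1408]) cube([830, 227, 176]);
translate([161, 2240, 1584]) cube([830, 227, 176]);


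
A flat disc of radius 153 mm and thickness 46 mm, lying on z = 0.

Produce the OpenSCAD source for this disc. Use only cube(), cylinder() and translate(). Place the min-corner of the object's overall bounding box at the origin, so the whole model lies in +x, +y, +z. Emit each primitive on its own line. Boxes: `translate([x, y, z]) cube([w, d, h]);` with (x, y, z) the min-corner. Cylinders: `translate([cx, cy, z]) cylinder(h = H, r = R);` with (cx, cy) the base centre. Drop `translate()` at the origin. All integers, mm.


translate([153, 153, 0]) cylinder(h = 46, r = 153);


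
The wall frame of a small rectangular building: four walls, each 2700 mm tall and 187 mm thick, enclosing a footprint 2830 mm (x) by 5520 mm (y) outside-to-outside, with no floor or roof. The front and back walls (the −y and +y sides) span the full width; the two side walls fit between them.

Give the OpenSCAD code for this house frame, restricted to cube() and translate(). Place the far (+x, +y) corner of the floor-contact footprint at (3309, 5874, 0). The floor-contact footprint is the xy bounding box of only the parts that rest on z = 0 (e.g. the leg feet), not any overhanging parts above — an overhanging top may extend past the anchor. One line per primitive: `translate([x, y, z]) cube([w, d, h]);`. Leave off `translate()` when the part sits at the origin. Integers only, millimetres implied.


translate([479, 354, 0]) cube([2830, 187, 2700]);
translate([479, 5687, 0]) cube([2830, 187, 2700]);
translate([479, 541, 0]) cube([187, 5146, 2700]);
translate([3122, 541, 0]) cube([187, 5146, 2700]);


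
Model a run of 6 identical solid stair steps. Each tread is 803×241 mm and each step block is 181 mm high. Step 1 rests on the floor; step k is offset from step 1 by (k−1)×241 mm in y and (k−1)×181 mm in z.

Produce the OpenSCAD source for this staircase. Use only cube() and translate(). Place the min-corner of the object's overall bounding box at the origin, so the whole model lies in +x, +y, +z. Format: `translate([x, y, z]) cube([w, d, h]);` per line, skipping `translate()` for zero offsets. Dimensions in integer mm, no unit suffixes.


cube([803, 241, 181]);
translate([0, 241, 181]) cube([803, 241, 181]);
translate([0, 482, 362]) cube([803, 241, 181]);
translate([0, 723, 543]) cube([803, 241, 181]);
translate([0, 964, 724]) cube([803, 241, 181]);
translate([0, 1205, 905]) cube([803, 241, 181]);


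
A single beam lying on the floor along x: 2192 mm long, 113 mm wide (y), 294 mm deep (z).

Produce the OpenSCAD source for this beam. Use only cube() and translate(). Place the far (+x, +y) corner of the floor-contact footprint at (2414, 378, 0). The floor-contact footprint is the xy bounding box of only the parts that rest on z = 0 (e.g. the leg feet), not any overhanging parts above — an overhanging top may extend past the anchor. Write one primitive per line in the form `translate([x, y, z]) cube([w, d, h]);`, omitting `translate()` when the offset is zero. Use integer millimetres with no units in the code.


translate([222, 265, 0]) cube([2192, 113, 294]);


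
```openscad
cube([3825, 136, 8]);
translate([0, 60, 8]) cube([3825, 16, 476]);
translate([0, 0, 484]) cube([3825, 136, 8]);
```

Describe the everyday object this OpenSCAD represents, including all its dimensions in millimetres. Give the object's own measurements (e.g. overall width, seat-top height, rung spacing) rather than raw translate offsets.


An I-beam lying along x, 3825 mm long. Overall section height 492 mm. Two flanges 136 mm wide (y) and 8 mm thick, one on the floor and one at the top; a web 16 mm thick runs between them, centred on the flange width.


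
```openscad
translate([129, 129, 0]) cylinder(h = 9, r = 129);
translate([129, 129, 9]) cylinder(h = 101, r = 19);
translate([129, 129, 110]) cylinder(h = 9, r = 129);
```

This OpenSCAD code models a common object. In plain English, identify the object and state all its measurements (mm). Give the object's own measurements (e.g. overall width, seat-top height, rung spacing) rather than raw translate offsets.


A spool: two coaxial disc flanges of radius 129 mm and thickness 9 mm, joined by a core cylinder of radius 19 mm and height 101 mm. The lower flange rests on z = 0 and the three cylinders share a vertical axis.


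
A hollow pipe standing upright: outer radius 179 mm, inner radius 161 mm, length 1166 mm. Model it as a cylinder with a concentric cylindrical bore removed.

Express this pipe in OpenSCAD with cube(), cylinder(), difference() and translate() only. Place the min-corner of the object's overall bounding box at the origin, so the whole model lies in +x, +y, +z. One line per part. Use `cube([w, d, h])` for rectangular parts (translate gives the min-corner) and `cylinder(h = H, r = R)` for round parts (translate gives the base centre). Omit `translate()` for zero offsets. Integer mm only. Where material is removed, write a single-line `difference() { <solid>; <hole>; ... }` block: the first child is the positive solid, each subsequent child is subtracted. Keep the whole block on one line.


difference() { translate([179, 179, 0]) cylinder(h = 1166, r = 179); translate([179, 179, 0]) cylinder(h = 1166, r = 161); }


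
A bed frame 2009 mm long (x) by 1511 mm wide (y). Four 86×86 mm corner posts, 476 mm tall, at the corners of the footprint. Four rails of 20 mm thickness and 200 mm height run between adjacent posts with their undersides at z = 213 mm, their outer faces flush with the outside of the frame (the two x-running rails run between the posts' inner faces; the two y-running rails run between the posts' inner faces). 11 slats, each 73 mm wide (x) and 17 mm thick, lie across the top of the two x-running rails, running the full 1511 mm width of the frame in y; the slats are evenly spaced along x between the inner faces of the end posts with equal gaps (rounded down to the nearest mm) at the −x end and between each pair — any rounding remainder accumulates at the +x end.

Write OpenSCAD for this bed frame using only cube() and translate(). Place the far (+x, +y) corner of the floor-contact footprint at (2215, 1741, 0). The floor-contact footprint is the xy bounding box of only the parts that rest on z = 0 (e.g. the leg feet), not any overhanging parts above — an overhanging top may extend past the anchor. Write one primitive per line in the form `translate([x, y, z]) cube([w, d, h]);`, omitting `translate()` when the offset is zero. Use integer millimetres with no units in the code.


// slat z = rail_z + rail_h = 213 + 200 = 413
// slat gap = ⌊(1837 − 11·73) / 12⌋ = 86
translate([206, 230, 0]) cube([86, 86, 476]);
translate([206, 1655, 0]) cube([86, 86, 476]);
translate([2129, 230, 0]) cube([86, 86, 476]);
translate([2129, 1655, 0]) cube([86, 86, 476]);
translate([292, 230, 213]) cube([1837, 20, 200]);
translate([292, 1721, 213]) cube([1837, 20, 200]);
translate([206, 316, 213]) cube([20, 1339, 200]);
translate([2195, 316, 213]) cube([20, 1339, 200]);
translate([378, 230, 413]) cube([73, 1511, 17]);
translate([537, 230, 413]) cube([73, 1511, 17]);
translate([696, 230, 413]) cube([73, 1511, 17]);
translate([855, 230, 413]) cube([73, 1511, 17]);
translate([1014, 230, 413]) cube([73, 1511, 17]);
translate([1173, 230, 413]) cube([73, 1511, 17]);
translate([1332, 230, 413]) cube([73, 1511, 17]);
translate([1491, 230, 413]) cube([73, 1511, 17]);
translate([1650, 230, 413]) cube([73, 1511, 17]);
translate([1809, 230, 413]) cube([73, 1511, 17]);
translate([1968, 230, 413]) cube([73, 1511, 17]);


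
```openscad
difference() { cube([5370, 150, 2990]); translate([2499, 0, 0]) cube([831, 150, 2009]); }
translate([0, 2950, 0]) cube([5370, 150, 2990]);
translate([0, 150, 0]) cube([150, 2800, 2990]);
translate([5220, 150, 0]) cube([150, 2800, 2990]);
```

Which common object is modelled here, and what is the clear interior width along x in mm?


A single room. The interior width is 5070 mm.

Four walls enclosing a rectangle with a door in the front wall — a room. Outside width 5370 minus two 150 mm walls gives 5070 mm.


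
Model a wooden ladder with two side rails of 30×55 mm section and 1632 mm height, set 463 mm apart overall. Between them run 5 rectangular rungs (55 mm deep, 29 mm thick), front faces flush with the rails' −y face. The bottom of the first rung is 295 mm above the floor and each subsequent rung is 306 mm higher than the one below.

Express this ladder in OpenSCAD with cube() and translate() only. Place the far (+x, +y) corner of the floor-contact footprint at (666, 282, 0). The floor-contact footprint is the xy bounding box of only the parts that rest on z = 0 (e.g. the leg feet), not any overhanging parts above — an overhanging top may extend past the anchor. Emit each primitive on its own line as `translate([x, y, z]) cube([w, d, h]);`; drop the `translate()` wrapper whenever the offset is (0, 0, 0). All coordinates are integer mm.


// rung span = 463 - 2*30 = 403
// rung[k] z = 295 + k*306
translate([203, 227, 0]) cube([30, 55, 1632]);
translate([636, 227, 0]) cube([30, 55, 1632]);
translate([233, 227, 295]) cube([403, 55, 29]);
translate([233, 227, 601]) cube([403, 55, 29]);
translate([233, 227, 907]) cube([403, 55, 29]);
translate([233, 227, 1213]) cube([403, 55, 29]);
translate([233, 227, 1519]) cube([403, 55, 29]);


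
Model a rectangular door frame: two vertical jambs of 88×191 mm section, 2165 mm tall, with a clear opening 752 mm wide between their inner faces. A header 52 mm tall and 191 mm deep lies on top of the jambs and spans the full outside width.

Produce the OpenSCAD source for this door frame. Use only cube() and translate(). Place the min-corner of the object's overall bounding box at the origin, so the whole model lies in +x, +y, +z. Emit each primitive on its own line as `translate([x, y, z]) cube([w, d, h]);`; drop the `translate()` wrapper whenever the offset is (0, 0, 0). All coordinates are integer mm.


cube([88, 191, 2165]);
translate([840, 0, 0]) cube([88, 191, 2165]);
translate([0, 0, 2165]) cube([928, 191, 52]);
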